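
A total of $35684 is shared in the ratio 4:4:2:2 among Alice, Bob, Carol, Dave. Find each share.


Total parts = 4 + 4 + 2 + 2 = 12
Alice: 35684 × 4/12 = 11894.67
Bob: 35684 × 4/12 = 11894.67
Carol: 35684 × 2/12 = 5947.33
Dave: 35684 × 2/12 = 5947.33
= Alice: $11894.67, Bob: $11894.67, Carol: $5947.33, Dave: $5947.33

Alice: $11894.67, Bob: $11894.67, Carol: $5947.33, Dave: $5947.33


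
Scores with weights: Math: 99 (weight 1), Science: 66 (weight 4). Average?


Numerator = 99×1 + 66×4
= 99 + 264
= 363
Total weight = 5
Weighted avg = 363/5
= 72.60

72.60


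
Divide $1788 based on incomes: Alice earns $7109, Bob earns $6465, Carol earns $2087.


Total income = 7109 + 6465 + 2087 = $15661
Alice: $1788 × 7109/15661 = $811.63
Bob: $1788 × 6465/15661 = $738.10
Carol: $1788 × 2087/15661 = $238.27
= Alice: $811.63, Bob: $738.10, Carol: $238.27

Alice: $811.63, Bob: $738.10, Carol: $238.27


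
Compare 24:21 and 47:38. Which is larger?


24/21 = 1.1429
47/38 = 1.2368
1.1429 < 1.2368, so 24:21 is less
= 47:38

47:38


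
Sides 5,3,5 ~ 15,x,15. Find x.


Scale factor = 15/5 = 3
Missing side = 3 × 3
= 9.0

9.0


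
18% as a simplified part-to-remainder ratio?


18% means 18 parts out of 100; remainder = 82
Part : remainder = 18:82
GCD = 2
= 9:41

9:41


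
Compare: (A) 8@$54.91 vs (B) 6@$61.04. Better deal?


Deal A: $54.91/8 = $6.8638/unit
Deal B: $61.04/6 = $10.1733/unit
A is cheaper per unit
= Deal A

Deal A


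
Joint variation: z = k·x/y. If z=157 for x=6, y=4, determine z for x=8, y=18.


z = k·x/y
Solve for k using the known point: k = z·y/x = 157×4/6 = 628/6 ≈ 104.6667
Now evaluate at x=8, y=18:
z = k × 8 / 18 = (628 × 8) / (6 × 18) = 5024/108
≈ 46.5185

46.5185


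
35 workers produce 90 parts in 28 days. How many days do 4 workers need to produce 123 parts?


Days ∝ work / workers, so d₂ = d₁ × (m₁/m₂) × (w₂/w₁)
Workers factor (inverse): 35/4 = 8.7500
Work factor (direct): 123/90 ≈ 1.3667
d₂ = 28 × 35/4 × 123/90 = (28 × 35 × 123) / (4 × 90) = 120540/360
≈ 334.83 days

334.83 days


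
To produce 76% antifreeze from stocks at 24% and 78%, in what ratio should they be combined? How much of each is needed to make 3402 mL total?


Let x parts of 24% mix with y parts of 78%.
24x + 78y = 76(x + y)
24x + 78y = 76x + 76y
x(24 - 76) = y(76 - 78)
x/y = (78 - 76)/(76 - 24) = 2/52
Simplify: 1:26
Total parts = 27; one part = 3402/27 = 126.00 mL
24% solution: 1×126.00 = 126.00 mL
78% solution: 26×126.00 = 3276.00 mL
= ratio 1:26; 126.00 mL and 3276.00 mL

ratio 1:26; 126.00 mL and 3276.00 mL


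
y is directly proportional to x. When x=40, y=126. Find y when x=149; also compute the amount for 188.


Direct proportion: y/x = constant
k = 126/40 = 3.1500
y at x=149: k × 149 = 126 × 149 / 40 = 18774/40 = 469.35
y at x=188: k × 188 = 126 × 188 / 40 = 23688/40 = 592.20
= 469.35 and 592.20

469.35 and 592.20


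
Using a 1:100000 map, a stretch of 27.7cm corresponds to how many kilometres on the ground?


Real distance = map distance × scale
= 27.7cm × 100000
= 2770000 cm = 27700.0 m
= 27.700 km

27.700 km


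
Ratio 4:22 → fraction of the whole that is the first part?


Total parts = 4 + 22 = 26
First part: 4/26 = 2/13
= 2/13

2/13


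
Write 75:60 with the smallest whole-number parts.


GCD(75, 60) = 15
75/15 : 60/15
= 5:4

5:4


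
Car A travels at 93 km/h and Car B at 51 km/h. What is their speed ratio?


Ratio = 93:51
GCD = 3
Simplified = 31:17
Time ratio (same distance) = 17:31
Speed ratio = 31:17

31:17


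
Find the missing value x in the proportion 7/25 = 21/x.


Cross multiply: 7 × x = 25 × 21
7x = 525
x = 525 / 7
= 75.00

75.00


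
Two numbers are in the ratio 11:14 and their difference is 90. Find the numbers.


Let A = 11k, B = 14k.
14k - 11k = 90
3k = 90 → k = 90/3 = 30
A = 11×30 = 330, B = 14×30 = 420
= A = 330, B = 420

A = 330, B = 420


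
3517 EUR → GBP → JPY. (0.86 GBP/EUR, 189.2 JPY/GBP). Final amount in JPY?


Step 1: 3517 EUR × 0.86 = 3024.62 GBP
Step 2: 3024.62 GBP × 189.2 = 572258.10 JPY
Implied rate EUR→JPY = 0.86 × 189.2 = 162.7120
= 572258.10 JPY

572258.10 JPY


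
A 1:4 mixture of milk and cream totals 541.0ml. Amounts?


Total parts = 1 + 4 = 5
milk: 541.0 × 1/5 = 108.2ml
cream: 541.0 × 4/5 = 432.8ml
= 108.2ml and 432.8ml

108.2ml and 432.8ml


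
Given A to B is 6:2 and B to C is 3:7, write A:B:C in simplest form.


Match B: multiply A:B by 3 → 18:6
Multiply B:C by 2 → 6:14
Combined: 18:6:14
GCD = 2
= 9:3:7

9:3:7


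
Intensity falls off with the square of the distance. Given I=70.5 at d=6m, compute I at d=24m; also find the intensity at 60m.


I₁d₁² = I₂d₂²
I at 24m = 70.5 × (6/24)² = 70.5 × 36/576 = 2538/576 ≈ 4.4063
I at 60m = 70.5 × (6/60)² = 70.5 × 36/3600 = 2538/3600 = 0.7050
= 4.4063 and 0.7050

4.4063 and 0.7050


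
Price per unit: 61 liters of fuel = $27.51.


Unit rate = total / quantity
= 27.51 / 61
= $0.45 per unit

$0.45 per unit


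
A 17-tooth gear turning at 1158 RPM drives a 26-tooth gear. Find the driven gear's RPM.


Gear ratio = 17:26 = 17:26
RPM_B = RPM_A × (teeth_A / teeth_B)
= 1158 × (17/26)
= 757.2 RPM

757.2 RPM


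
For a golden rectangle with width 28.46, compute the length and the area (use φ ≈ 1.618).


φ = (1 + √5) / 2 ≈ 1.618
Length = width × φ = 28.46 × 1.618 = 46.04828
≈ 46.05
Area = width × length = 28.46 × 46.04828 = 1310.5340488 ≈ 1310.53
= Length: 46.05, Area: 1310.53

Length: 46.05, Area: 1310.53


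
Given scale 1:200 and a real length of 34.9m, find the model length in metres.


Model size = real / scale
= 34.9 / 200
= 0.1745 m

0.1745 m


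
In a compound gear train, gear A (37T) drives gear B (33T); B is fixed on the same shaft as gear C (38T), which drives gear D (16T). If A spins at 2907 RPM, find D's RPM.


Stage 1: RPM_B = RPM_A × t_A/t_B = 2907 × 37/33 = 107559/33 ≈ 3259.36
B and C share a shaft → RPM_C = RPM_B
Stage 2: RPM_D = RPM_C × t_C/t_D = RPM_A × (t_A×t_C)/(t_B×t_D)
Overall ratio = (37×38)/(33×16) = 1406/528
RPM_D = 2907 × 1406/528 = 4087242/528
≈ 7740.99 RPM

7740.99 RPM


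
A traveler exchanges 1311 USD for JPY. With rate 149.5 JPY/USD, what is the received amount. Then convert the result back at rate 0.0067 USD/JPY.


Amount × rate = 1311 × 149.5 = 195994.50 JPY
Round-trip: 195994.50 × 0.0067 = 1313.16 USD
= 195994.50 JPY, then 1313.16 USD

195994.50 JPY, then 1313.16 USD


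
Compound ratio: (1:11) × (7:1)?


Compound ratio = (1×7) : (11×1)
= 7:11
GCD = 1
= 7:11

7:11


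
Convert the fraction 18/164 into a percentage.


Percentage = (part / whole) × 100
= (18 / 164) × 100
≈ 10.98%

10.98%


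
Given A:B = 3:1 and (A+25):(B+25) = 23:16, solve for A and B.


Let A = 3k, B = 1k.
(3k + 25) / (1k + 25) = 23/16
Cross-multiply: 16(3k + 25) = 23(1k + 25)
48k + 400 = 23k + 575
48k - 23k = 575 - 400
25k = 175
k = 175/25 = 7
A = 3×7 = 21, B = 1×7 = 7
= A = 21, B = 7

A = 21, B = 7


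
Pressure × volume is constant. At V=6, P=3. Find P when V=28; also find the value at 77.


Inverse proportion: x × y = constant
k = 6 × 3 = 18
At x=28: k/28 = 0.64
At x=77: k/77 = 0.23
= 0.64 and 0.23

0.64 and 0.23


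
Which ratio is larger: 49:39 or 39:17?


49/39 = 1.2564
39/17 = 2.2941
1.2564 < 2.2941, so 49:39 is less
= 39:17

39:17


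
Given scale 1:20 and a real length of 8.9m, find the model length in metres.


Model size = real / scale
= 8.9 / 20
= 0.4450 m

0.4450 m


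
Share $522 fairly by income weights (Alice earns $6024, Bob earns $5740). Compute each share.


Total income = 6024 + 5740 = $11764
Alice: $522 × 6024/11764 = $267.30
Bob: $522 × 5740/11764 = $254.70
= Alice: $267.30, Bob: $254.70

Alice: $267.30, Bob: $254.70


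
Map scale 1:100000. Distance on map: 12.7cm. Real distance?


Real distance = map distance × scale
= 12.7cm × 100000
= 1270000 cm = 12700.0 m
= 12.700 km

12.700 km


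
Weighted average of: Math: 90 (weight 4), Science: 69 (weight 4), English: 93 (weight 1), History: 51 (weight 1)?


Numerator = 90×4 + 69×4 + 93×1 + 51×1
= 360 + 276 + 93 + 51
= 780
Total weight = 10
Weighted avg = 780/10
= 78.00

78.00


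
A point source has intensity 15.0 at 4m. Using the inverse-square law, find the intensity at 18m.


I₁d₁² = I₂d₂²
I₂ = I₁ × (d₁/d₂)²
= 15.0 × (4/18)²
= 15.0 × 16/324
= 240/324
≈ 0.7407

0.7407


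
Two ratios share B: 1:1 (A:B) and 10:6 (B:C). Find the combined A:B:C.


Match B: multiply A:B by 10 → 10:10
Multiply B:C by 1 → 10:6
Combined: 10:10:6
GCD = 2
= 5:5:3

5:5:3


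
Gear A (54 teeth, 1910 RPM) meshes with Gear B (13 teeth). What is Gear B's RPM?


Gear ratio = 54:13 = 54:13
RPM_B = RPM_A × (teeth_A / teeth_B)
= 1910 × (54/13)
= 7933.8 RPM

7933.8 RPM


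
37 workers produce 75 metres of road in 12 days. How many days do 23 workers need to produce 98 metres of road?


Days ∝ work / workers, so d₂ = d₁ × (m₁/m₂) × (w₂/w₁)
Workers factor (inverse): 37/23 ≈ 1.6087
Work factor (direct): 98/75 ≈ 1.3067
d₂ = 12 × 37/23 × 98/75 = (12 × 37 × 98) / (23 × 75) = 43512/1725
≈ 25.22 days

25.22 days


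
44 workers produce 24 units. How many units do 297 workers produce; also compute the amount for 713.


Direct proportion: y/x = constant
k = 24/44 ≈ 0.5455
y at x=297: k × 297 = 24 × 297 / 44 = 7128/44 = 162.00
y at x=713: k × 713 = 24 × 713 / 44 = 17112/44 ≈ 388.91
= 162.00 and 388.91

162.00 and 388.91


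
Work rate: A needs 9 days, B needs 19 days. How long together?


Rate of A = 1/9 per day
Rate of B = 1/19 per day
Combined rate = 1/9 + 1/19 = 28/171 ≈ 0.1637 per day
Days = 1 / combined rate = 171/28
≈ 6.11 days

6.11 days


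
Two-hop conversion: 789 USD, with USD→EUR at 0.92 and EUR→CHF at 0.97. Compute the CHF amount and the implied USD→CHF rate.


Step 1: 789 USD × 0.92 = 725.88 EUR
Step 2: 725.88 EUR × 0.97 = 704.10 CHF
Implied rate USD→CHF = 0.92 × 0.97 = 0.8924
= 704.10 CHF; implied rate 0.8924 CHF/USD

704.10 CHF; implied rate 0.8924 CHF/USD


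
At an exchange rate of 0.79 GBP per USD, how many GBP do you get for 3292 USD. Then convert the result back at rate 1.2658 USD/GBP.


Amount × rate = 3292 × 0.79 = 2600.68 GBP
Round-trip: 2600.68 × 1.2658 = 3291.94 USD
= 2600.68 GBP, then 3291.94 USD

2600.68 GBP, then 3291.94 USD


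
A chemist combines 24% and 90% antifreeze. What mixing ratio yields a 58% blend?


Let x parts of 24% mix with y parts of 90%.
24x + 90y = 58(x + y)
24x + 90y = 58x + 58y
x(24 - 58) = y(58 - 90)
x/y = (90 - 58)/(58 - 24) = 32/34
Simplify: 16:17
= 16:17

16:17


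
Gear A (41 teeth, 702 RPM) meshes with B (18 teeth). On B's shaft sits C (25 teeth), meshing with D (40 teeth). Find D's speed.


Stage 1: RPM_B = RPM_A × t_A/t_B = 702 × 41/18 = 28782/18 = 1599.00
B and C share a shaft → RPM_C = RPM_B
Stage 2: RPM_D = RPM_C × t_C/t_D = RPM_A × (t_A×t_C)/(t_B×t_D)
Overall ratio = (41×25)/(18×40) = 1025/720
RPM_D = 702 × 1025/720 = 719550/720
≈ 999.38 RPM

999.38 RPM


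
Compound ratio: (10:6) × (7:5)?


Compound ratio = (10×7) : (6×5)
= 70:30
GCD = 10
= 7:3

7:3


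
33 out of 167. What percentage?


Percentage = (part / whole) × 100
= (33 / 167) × 100
≈ 19.76%

19.76%


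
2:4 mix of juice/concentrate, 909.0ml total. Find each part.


Total parts = 2 + 4 = 6
juice: 909.0 × 2/6 = 303.0ml
concentrate: 909.0 × 4/6 = 606.0ml
= 303.0ml and 606.0ml

303.0ml and 606.0ml


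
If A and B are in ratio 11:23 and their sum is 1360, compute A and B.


Let A = 11k, B = 23k.
11k + 23k = 1360
34k = 1360 → k = 1360/34 = 40
A = 11×40 = 440, B = 23×40 = 920
= A = 440, B = 920

A = 440, B = 920


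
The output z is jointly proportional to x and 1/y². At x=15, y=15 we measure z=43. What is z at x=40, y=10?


z = k·x/y²
Solve for k using the known point: k = z·y²/x = 43×225/15 = 9675/15 = 645.0000
Now evaluate at x=40, y=10:
z = k × 40 / 100 = (9675 × 40) / (15 × 100) = 387000/1500
= 258.0000

258.0000


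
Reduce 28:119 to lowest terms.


GCD(28, 119) = 7
28/7 : 119/7
= 4:17

4:17


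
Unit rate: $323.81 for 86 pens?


Unit rate = total / quantity
= 323.81 / 86
= $3.77 per unit

$3.77 per unit


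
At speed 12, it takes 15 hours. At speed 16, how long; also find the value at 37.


Inverse proportion: x × y = constant
k = 12 × 15 = 180
At x=16: k/16 = 11.25
At x=37: k/37 = 4.86
= 11.25 and 4.86

11.25 and 4.86


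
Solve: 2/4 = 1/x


Cross multiply: 2 × x = 4 × 1
2x = 4
x = 4 / 2
= 2.00

2.00


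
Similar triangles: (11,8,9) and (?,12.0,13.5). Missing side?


Scale factor = 12.0/8 = 1.5
Missing side = 11 × 1.5
= 16.5

16.5


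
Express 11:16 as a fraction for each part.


Total parts = 11 + 16 = 27
First part: 11/27 = 11/27
Second part: 16/27 = 16/27
= 11/27 and 16/27

11/27 and 16/27


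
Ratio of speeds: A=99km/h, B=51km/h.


Ratio = 99:51
GCD = 3
Simplified = 33:17
Time ratio (same distance) = 17:33
Speed ratio = 33:17

33:17


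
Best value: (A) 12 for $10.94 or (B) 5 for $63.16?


Deal A: $10.94/12 = $0.9117/unit
Deal B: $63.16/5 = $12.6320/unit
A is cheaper per unit
= Deal A

Deal A


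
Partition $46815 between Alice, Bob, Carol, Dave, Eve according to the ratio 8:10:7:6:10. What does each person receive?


Total parts = 8 + 10 + 7 + 6 + 10 = 41
Alice: 46815 × 8/41 = 9134.63
Bob: 46815 × 10/41 = 11418.29
Carol: 46815 × 7/41 = 7992.80
Dave: 46815 × 6/41 = 6850.98
Eve: 46815 × 10/41 = 11418.29
= Alice: $9134.63, Bob: $11418.29, Carol: $7992.80, Dave: $6850.98, Eve: $11418.29

Alice: $9134.63, Bob: $11418.29, Carol: $7992.80, Dave: $6850.98, Eve: $11418.29


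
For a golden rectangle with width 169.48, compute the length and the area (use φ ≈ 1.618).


φ = (1 + √5) / 2 ≈ 1.618
Length = width × φ = 169.48 × 1.618 = 274.21864
≈ 274.22
Area = width × length = 169.48 × 274.21864 = 46474.5751072 ≈ 46474.58
= Length: 274.22, Area: 46474.58

Length: 274.22, Area: 46474.58


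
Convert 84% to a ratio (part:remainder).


84% means 84 parts out of 100; remainder = 16
Part : remainder = 84:16
GCD = 4
= 21:4

21:4


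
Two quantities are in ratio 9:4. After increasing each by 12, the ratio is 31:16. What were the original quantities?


Let A = 9k, B = 4k.
(9k + 12) / (4k + 12) = 31/16
Cross-multiply: 16(9k + 12) = 31(4k + 12)
144k + 192 = 124k + 372
144k - 124k = 372 - 192
20k = 180
k = 180/20 = 9
A = 9×9 = 81, B = 4×9 = 36
= A = 81, B = 36

A = 81, B = 36


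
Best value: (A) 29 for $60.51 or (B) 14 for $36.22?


Deal A: $60.51/29 = $2.0866/unit
Deal B: $36.22/14 = $2.5871/unit
A is cheaper per unit
= Deal A

Deal A


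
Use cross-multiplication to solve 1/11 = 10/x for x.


Cross multiply: 1 × x = 11 × 10
1x = 110
x = 110 / 1
= 110.00

110.00


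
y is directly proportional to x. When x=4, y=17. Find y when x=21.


Direct proportion: y/x = constant
k = 17/4 = 4.2500
y₂ = k × 21 = 17 × 21 / 4 = 357/4
= 89.25

89.25


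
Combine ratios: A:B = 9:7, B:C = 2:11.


Match B: multiply A:B by 2 → 18:14
Multiply B:C by 7 → 14:77
Combined: 18:14:77
GCD = 1
= 18:14:77

18:14:77


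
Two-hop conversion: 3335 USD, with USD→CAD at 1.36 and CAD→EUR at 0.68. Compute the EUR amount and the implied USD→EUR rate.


Step 1: 3335 USD × 1.36 = 4535.60 CAD
Step 2: 4535.60 CAD × 0.68 = 3084.21 EUR
Implied rate USD→EUR = 1.36 × 0.68 = 0.9248
= 3084.21 EUR; implied rate 0.9248 EUR/USD

3084.21 EUR; implied rate 0.9248 EUR/USD


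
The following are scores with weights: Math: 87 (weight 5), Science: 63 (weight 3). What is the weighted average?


Numerator = 87×5 + 63×3
= 435 + 189
= 624
Total weight = 8
Weighted avg = 624/8
= 78.00

78.00


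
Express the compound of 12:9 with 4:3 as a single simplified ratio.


Compound ratio = (12×4) : (9×3)
= 48:27
GCD = 3
= 16:9

16:9


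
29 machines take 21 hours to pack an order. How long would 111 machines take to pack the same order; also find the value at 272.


Inverse proportion: x × y = constant
k = 29 × 21 = 609
At x=111: k/111 = 5.49
At x=272: k/272 = 2.24
= 5.49 and 2.24

5.49 and 2.24


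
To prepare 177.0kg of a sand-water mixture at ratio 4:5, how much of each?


Total parts = 4 + 5 = 9
sand: 177.0 × 4/9 = 78.7kg
water: 177.0 × 5/9 = 98.3kg
= 78.7kg and 98.3kg

78.7kg and 98.3kg


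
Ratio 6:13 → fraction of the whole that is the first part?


Total parts = 6 + 13 = 19
First part: 6/19 = 6/19
= 6/19

6/19


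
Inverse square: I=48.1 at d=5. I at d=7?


I₁d₁² = I₂d₂²
I₂ = I₁ × (d₁/d₂)²
= 48.1 × (5/7)²
= 48.1 × 25/49
= 1202.5/49
≈ 24.5408

24.5408


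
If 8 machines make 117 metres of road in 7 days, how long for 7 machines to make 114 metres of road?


Days ∝ work / workers, so d₂ = d₁ × (m₁/m₂) × (w₂/w₁)
Workers factor (inverse): 8/7 ≈ 1.1429
Work factor (direct): 114/117 ≈ 0.9744
d₂ = 7 × 8/7 × 114/117 = (7 × 8 × 114) / (7 × 117) = 6384/819
≈ 7.79 days

7.79 days


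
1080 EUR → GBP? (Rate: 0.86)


Amount × rate = 1080 × 0.86
= 928.80 GBP

928.80 GBP


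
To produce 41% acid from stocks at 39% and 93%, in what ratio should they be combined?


Let x parts of 39% mix with y parts of 93%.
39x + 93y = 41(x + y)
39x + 93y = 41x + 41y
x(39 - 41) = y(41 - 93)
x/y = (93 - 41)/(41 - 39) = 52/2
Simplify: 26:1
= 26:1

26:1


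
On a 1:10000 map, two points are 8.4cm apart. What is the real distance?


Real distance = map distance × scale
= 8.4cm × 10000
= 84000 cm = 840.0 m
= 0.840 km

0.840 km


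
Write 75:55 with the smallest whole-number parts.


GCD(75, 55) = 5
75/5 : 55/5
= 15:11

15:11


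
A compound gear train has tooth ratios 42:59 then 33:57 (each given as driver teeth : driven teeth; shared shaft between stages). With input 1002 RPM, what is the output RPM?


Stage 1: RPM_B = RPM_A × t_A/t_B = 1002 × 42/59 = 42084/59 ≈ 713.29
B and C share a shaft → RPM_C = RPM_B
Stage 2: RPM_D = RPM_C × t_C/t_D = RPM_A × (t_A×t_C)/(t_B×t_D)
Overall ratio = (42×33)/(59×57) = 1386/3363
RPM_D = 1002 × 1386/3363 = 1388772/3363
≈ 412.96 RPM

412.96 RPM


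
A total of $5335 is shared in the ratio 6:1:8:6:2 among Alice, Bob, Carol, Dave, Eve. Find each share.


Total parts = 6 + 1 + 8 + 6 + 2 = 23
Alice: 5335 × 6/23 = 1391.74
Bob: 5335 × 1/23 = 231.96
Carol: 5335 × 8/23 = 1855.65
Dave: 5335 × 6/23 = 1391.74
Eve: 5335 × 2/23 = 463.91
= Alice: $1391.74, Bob: $231.96, Carol: $1855.65, Dave: $1391.74, Eve: $463.91

Alice: $1391.74, Bob: $231.96, Carol: $1855.65, Dave: $1391.74, Eve: $463.91


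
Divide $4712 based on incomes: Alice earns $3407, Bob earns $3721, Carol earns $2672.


Total income = 3407 + 3721 + 2672 = $9800
Alice: $4712 × 3407/9800 = $1638.14
Bob: $4712 × 3721/9800 = $1789.12
Carol: $4712 × 2672/9800 = $1284.74
= Alice: $1638.14, Bob: $1789.12, Carol: $1284.74

Alice: $1638.14, Bob: $1789.12, Carol: $1284.74


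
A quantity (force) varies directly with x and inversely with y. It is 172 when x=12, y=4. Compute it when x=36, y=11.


z = k·x/y
Solve for k using the known point: k = z·y/x = 172×4/12 = 688/12 ≈ 57.3333
Now evaluate at x=36, y=11:
z = k × 36 / 11 = (688 × 36) / (12 × 11) = 24768/132
≈ 187.6364

187.6364


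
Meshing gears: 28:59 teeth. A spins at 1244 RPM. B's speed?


Gear ratio = 28:59 = 28:59
RPM_B = RPM_A × (teeth_A / teeth_B)
= 1244 × (28/59)
= 590.4 RPM

590.4 RPM


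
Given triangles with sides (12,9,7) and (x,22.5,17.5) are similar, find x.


Scale factor = 22.5/9 = 2.5
Missing side = 12 × 2.5
= 30.0

30.0


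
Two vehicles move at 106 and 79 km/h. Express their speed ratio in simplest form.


Ratio = 106:79
GCD = 1
Simplified = 106:79
Time ratio (same distance) = 79:106
Speed ratio = 106:79

106:79


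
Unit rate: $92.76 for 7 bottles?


Unit rate = total / quantity
= 92.76 / 7
= $13.25 per unit

$13.25 per unit


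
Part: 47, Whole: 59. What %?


Percentage = (part / whole) × 100
= (47 / 59) × 100
≈ 79.66%

79.66%


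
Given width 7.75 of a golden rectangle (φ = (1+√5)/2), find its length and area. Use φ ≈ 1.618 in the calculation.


φ = (1 + √5) / 2 ≈ 1.618
Length = width × φ = 7.75 × 1.618 = 12.5395
≈ 12.54
Area = width × length = 7.75 × 12.5395 = 97.181125 ≈ 97.18
= Length: 12.54, Area: 97.18

Length: 12.54, Area: 97.18


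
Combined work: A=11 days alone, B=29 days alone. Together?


Rate of A = 1/11 per day
Rate of B = 1/29 per day
Combined rate = 1/11 + 1/29 = 40/319 ≈ 0.1254 per day
Days = 1 / combined rate = 319/40
≈ 7.98 days

7.98 days


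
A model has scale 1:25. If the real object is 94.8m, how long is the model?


Model size = real / scale
= 94.8 / 25
= 3.7920 m

3.7920 m


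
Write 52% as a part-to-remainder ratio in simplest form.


52% means 52 parts out of 100; remainder = 48
Part : remainder = 52:48
GCD = 4
= 13:12

13:12


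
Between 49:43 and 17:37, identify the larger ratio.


49/43 = 1.1395
17/37 = 0.4595
1.1395 > 0.4595, so 49:43 is greater
= 49:43

49:43


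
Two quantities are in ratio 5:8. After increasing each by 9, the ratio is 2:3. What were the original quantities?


Let A = 5k, B = 8k.
(5k + 9) / (8k + 9) = 2/3
Cross-multiply: 3(5k + 9) = 2(8k + 9)
15k + 27 = 16k + 18
15k - 16k = 18 - 27
-1k = -9
k = -9/-1 = 9
A = 5×9 = 45, B = 8×9 = 72
= A = 45, B = 72

A = 45, B = 72


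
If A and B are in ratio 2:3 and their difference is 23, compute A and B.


Let A = 2k, B = 3k.
3k - 2k = 23
1k = 23 → k = 23/1 = 23
A = 2×23 = 46, B = 3×23 = 69
= A = 46, B = 69

A = 46, B = 69


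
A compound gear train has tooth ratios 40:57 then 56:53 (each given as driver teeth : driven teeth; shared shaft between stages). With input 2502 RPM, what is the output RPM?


Stage 1: RPM_B = RPM_A × t_A/t_B = 2502 × 40/57 = 100080/57 ≈ 1755.79
B and C share a shaft → RPM_C = RPM_B
Stage 2: RPM_D = RPM_C × t_C/t_D = RPM_A × (t_A×t_C)/(t_B×t_D)
Overall ratio = (40×56)/(57×53) = 2240/3021
RPM_D = 2502 × 2240/3021 = 5604480/3021
≈ 1855.17 RPM

1855.17 RPM


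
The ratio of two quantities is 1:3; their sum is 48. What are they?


Let A = 1k, B = 3k.
1k + 3k = 48
4k = 48 → k = 48/4 = 12
A = 1×12 = 12, B = 3×12 = 36
= A = 12, B = 36

A = 12, B = 36


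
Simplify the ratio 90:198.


GCD(90, 198) = 18
90/18 : 198/18
= 5:11

5:11


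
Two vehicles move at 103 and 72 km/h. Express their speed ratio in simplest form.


Ratio = 103:72
GCD = 1
Simplified = 103:72
Time ratio (same distance) = 72:103
Speed ratio = 103:72

103:72


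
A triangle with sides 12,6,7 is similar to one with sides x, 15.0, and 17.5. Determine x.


Scale factor = 15.0/6 = 2.5
Missing side = 12 × 2.5
= 30.0

30.0


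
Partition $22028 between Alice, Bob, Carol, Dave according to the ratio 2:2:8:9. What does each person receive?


Total parts = 2 + 2 + 8 + 9 = 21
Alice: 22028 × 2/21 = 2097.90
Bob: 22028 × 2/21 = 2097.90
Carol: 22028 × 8/21 = 8391.62
Dave: 22028 × 9/21 = 9440.57
= Alice: $2097.90, Bob: $2097.90, Carol: $8391.62, Dave: $9440.57

Alice: $2097.90, Bob: $2097.90, Carol: $8391.62, Dave: $9440.57


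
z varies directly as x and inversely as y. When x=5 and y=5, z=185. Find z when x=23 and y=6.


z = k·x/y
Solve for k using the known point: k = z·y/x = 185×5/5 = 925/5 = 185.0000
Now evaluate at x=23, y=6:
z = k × 23 / 6 = (925 × 23) / (5 × 6) = 21275/30
≈ 709.1667

709.1667


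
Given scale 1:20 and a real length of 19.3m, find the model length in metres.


Model size = real / scale
= 19.3 / 20
= 0.9650 m

0.9650 m


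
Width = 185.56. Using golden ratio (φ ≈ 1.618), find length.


φ = (1 + √5) / 2 ≈ 1.618
Length = width × φ = 185.56 × 1.618 = 300.23608
≈ 300.24

300.24


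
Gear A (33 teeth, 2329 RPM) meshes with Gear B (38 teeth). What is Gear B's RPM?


Gear ratio = 33:38 = 33:38
RPM_B = RPM_A × (teeth_A / teeth_B)
= 2329 × (33/38)
= 2022.6 RPM

2022.6 RPM


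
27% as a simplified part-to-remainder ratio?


27% means 27 parts out of 100; remainder = 73
Part : remainder = 27:73
GCD = 1
= 27:73

27:73


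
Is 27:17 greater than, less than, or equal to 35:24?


27/17 = 1.5882
35/24 = 1.4583
1.5882 > 1.4583, so 27:17 is greater
= greater than

greater than


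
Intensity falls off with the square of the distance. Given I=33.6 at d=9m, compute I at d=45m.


I₁d₁² = I₂d₂²
I₂ = I₁ × (d₁/d₂)²
= 33.6 × (9/45)²
= 33.6 × 81/2025
= 2721.6/2025
= 1.3440

1.3440


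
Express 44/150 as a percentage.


Percentage = (part / whole) × 100
= (44 / 150) × 100
≈ 29.33%

29.33%


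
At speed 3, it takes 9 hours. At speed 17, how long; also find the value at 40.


Inverse proportion: x × y = constant
k = 3 × 9 = 27
At x=17: k/17 = 1.59
At x=40: k/40 = 0.68
= 1.59 and 0.68

1.59 and 0.68


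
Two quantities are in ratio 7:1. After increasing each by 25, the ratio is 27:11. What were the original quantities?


Let A = 7k, B = 1k.
(7k + 25) / (1k + 25) = 27/11
Cross-multiply: 11(7k + 25) = 27(1k + 25)
77k + 275 = 27k + 675
77k - 27k = 675 - 275
50k = 400
k = 400/50 = 8
A = 7×8 = 56, B = 1×8 = 8
= A = 56, B = 8

A = 56, B = 8


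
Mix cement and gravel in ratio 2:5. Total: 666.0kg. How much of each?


Total parts = 2 + 5 = 7
cement: 666.0 × 2/7 = 190.3kg
gravel: 666.0 × 5/7 = 475.7kg
= 190.3kg and 475.7kg

190.3kg and 475.7kg


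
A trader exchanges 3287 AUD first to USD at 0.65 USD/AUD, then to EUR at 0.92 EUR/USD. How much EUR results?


Step 1: 3287 AUD × 0.65 = 2136.55 USD
Step 2: 2136.55 USD × 0.92 = 1965.63 EUR
Implied rate AUD→EUR = 0.65 × 0.92 = 0.5980
= 1965.63 EUR

1965.63 EUR


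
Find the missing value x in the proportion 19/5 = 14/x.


Cross multiply: 19 × x = 5 × 14
19x = 70
x = 70 / 19
= 3.68

3.68


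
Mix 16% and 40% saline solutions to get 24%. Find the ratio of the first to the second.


Let x parts of 16% mix with y parts of 40%.
16x + 40y = 24(x + y)
16x + 40y = 24x + 24y
x(16 - 24) = y(24 - 40)
x/y = (40 - 24)/(24 - 16) = 16/8
Simplify: 2:1
= 2:1

2:1


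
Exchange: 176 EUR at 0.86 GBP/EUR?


Amount × rate = 176 × 0.86
= 151.36 GBP

151.36 GBP


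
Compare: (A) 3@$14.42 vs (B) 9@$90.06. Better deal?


Deal A: $14.42/3 = $4.8067/unit
Deal B: $90.06/9 = $10.0067/unit
A is cheaper per unit
= Deal A

Deal A


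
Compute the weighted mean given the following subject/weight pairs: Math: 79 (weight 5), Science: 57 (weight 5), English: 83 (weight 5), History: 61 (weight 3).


Numerator = 79×5 + 57×5 + 83×5 + 61×3
= 395 + 285 + 415 + 183
= 1278
Total weight = 18
Weighted avg = 1278/18
= 71.00

71.00


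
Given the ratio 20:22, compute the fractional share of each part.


Total parts = 20 + 22 = 42
First part: 20/42 = 10/21
Second part: 22/42 = 11/21
= 10/21 and 11/21

10/21 and 11/21


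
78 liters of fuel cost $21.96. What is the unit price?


Unit rate = total / quantity
= 21.96 / 78
= $0.28 per unit

$0.28 per unit


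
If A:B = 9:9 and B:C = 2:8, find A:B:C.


Match B: multiply A:B by 2 → 18:18
Multiply B:C by 9 → 18:72
Combined: 18:18:72
GCD = 18
= 1:1:4

1:1:4


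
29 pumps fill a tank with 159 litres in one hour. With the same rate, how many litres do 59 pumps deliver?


Direct proportion: y/x = constant
k = 159/29 ≈ 5.4828
y₂ = k × 59 = 159 × 59 / 29 = 9381/29
≈ 323.48

323.48


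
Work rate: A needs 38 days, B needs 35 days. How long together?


Rate of A = 1/38 per day
Rate of B = 1/35 per day
Combined rate = 1/38 + 1/35 = 73/1330 ≈ 0.0549 per day
Days = 1 / combined rate = 1330/73
≈ 18.22 days

18.22 days


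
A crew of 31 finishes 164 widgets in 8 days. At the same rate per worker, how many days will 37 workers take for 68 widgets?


Days ∝ work / workers, so d₂ = d₁ × (m₁/m₂) × (w₂/w₁)
Workers factor (inverse): 31/37 ≈ 0.8378
Work factor (direct): 68/164 ≈ 0.4146
d₂ = 8 × 31/37 × 68/164 = (8 × 31 × 68) / (37 × 164) = 16864/6068
≈ 2.78 days

2.78 days


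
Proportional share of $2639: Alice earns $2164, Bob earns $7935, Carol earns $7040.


Total income = 2164 + 7935 + 7040 = $17139
Alice: $2639 × 2164/17139 = $333.20
Bob: $2639 × 7935/17139 = $1221.80
Carol: $2639 × 7040/17139 = $1083.99
= Alice: $333.20, Bob: $1221.80, Carol: $1083.99

Alice: $333.20, Bob: $1221.80, Carol: $1083.99


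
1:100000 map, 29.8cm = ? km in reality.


Real distance = map distance × scale
= 29.8cm × 100000
= 2980000 cm = 29800.0 m
= 29.800 km

29.800 km


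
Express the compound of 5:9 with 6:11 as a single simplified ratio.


Compound ratio = (5×6) : (9×11)
= 30:99
GCD = 3
= 10:33

10:33


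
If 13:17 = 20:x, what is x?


Cross multiply: 13 × x = 17 × 20
13x = 340
x = 340 / 13
= 26.15

26.15


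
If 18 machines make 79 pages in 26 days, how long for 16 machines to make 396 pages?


Days ∝ work / workers, so d₂ = d₁ × (m₁/m₂) × (w₂/w₁)
Workers factor (inverse): 18/16 = 1.1250
Work factor (direct): 396/79 ≈ 5.0127
d₂ = 26 × 18/16 × 396/79 = (26 × 18 × 396) / (16 × 79) = 185328/1264
≈ 146.62 days

146.62 days


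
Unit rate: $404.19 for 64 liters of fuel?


Unit rate = total / quantity
= 404.19 / 64
= $6.32 per unit

$6.32 per unit


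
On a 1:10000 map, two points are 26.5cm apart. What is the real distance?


Real distance = map distance × scale
= 26.5cm × 10000
= 265000 cm = 2650.0 m
= 2.650 km

2.650 km


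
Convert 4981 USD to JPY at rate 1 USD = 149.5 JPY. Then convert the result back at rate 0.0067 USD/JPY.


Amount × rate = 4981 × 149.5 = 744659.50 JPY
Round-trip: 744659.50 × 0.0067 = 4989.22 USD
= 744659.50 JPY, then 4989.22 USD

744659.50 JPY, then 4989.22 USD


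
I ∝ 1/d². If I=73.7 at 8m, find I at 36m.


I₁d₁² = I₂d₂²
I₂ = I₁ × (d₁/d₂)²
= 73.7 × (8/36)²
= 73.7 × 64/1296
= 4716.8/1296
≈ 3.6395

3.6395


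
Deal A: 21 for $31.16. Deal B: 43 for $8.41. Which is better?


Deal A: $31.16/21 = $1.4838/unit
Deal B: $8.41/43 = $0.1956/unit
B is cheaper per unit
= Deal B

Deal B


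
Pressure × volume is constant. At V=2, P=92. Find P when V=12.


Inverse proportion: x × y = constant
k = 2 × 92 = 184
y₂ = k / 12 = 184 / 12
= 15.33

15.33


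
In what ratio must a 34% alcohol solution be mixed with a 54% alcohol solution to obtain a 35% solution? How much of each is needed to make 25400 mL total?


Let x parts of 34% mix with y parts of 54%.
34x + 54y = 35(x + y)
34x + 54y = 35x + 35y
x(34 - 35) = y(35 - 54)
x/y = (54 - 35)/(35 - 34) = 19/1
Simplify: 19:1
Total parts = 20; one part = 25400/20 = 1270.00 mL
34% solution: 19×1270.00 = 24130.00 mL
54% solution: 1×1270.00 = 1270.00 mL
= ratio 19:1; 24130.00 mL and 1270.00 mL

ratio 19:1; 24130.00 mL and 1270.00 mL


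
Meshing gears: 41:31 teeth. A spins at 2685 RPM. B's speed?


Gear ratio = 41:31 = 41:31
RPM_B = RPM_A × (teeth_A / teeth_B)
= 2685 × (41/31)
= 3551.1 RPM

3551.1 RPM


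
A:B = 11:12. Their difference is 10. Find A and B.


Let A = 11k, B = 12k.
12k - 11k = 10
1k = 10 → k = 10/1 = 10
A = 11×10 = 110, B = 12×10 = 120
= A = 110, B = 120

A = 110, B = 120


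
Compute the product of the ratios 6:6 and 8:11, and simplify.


Compound ratio = (6×8) : (6×11)
= 48:66
GCD = 6
= 8:11

8:11


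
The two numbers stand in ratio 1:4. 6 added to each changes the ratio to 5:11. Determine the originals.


Let A = 1k, B = 4k.
(1k + 6) / (4k + 6) = 5/11
Cross-multiply: 11(1k + 6) = 5(4k + 6)
11k + 66 = 20k + 30
11k - 20k = 30 - 66
-9k = -36
k = -36/-9 = 4
A = 1×4 = 4, B = 4×4 = 16
= A = 4, B = 16

A = 4, B = 16


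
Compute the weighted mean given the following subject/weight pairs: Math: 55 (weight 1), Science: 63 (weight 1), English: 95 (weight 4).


Numerator = 55×1 + 63×1 + 95×4
= 55 + 63 + 380
= 498
Total weight = 6
Weighted avg = 498/6
= 83.00

83.00


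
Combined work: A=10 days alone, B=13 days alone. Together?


Rate of A = 1/10 per day
Rate of B = 1/13 per day
Combined rate = 1/10 + 1/13 = 23/130 ≈ 0.1769 per day
Days = 1 / combined rate = 130/23
≈ 5.65 days

5.65 days


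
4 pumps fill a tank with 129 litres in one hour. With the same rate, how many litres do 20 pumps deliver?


Direct proportion: y/x = constant
k = 129/4 = 32.2500
y₂ = k × 20 = 129 × 20 / 4 = 2580/4
= 645.00

645.00


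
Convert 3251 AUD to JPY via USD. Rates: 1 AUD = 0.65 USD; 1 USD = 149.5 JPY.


Step 1: 3251 AUD × 0.65 = 2113.15 USD
Step 2: 2113.15 USD × 149.5 = 315915.93 JPY
Implied rate AUD→JPY = 0.65 × 149.5 = 97.1750
= 315915.93 JPY

315915.93 JPY


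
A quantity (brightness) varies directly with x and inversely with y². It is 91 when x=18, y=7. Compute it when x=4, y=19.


z = k·x/y²
Solve for k using the known point: k = z·y²/x = 91×49/18 = 4459/18 ≈ 247.7222
Now evaluate at x=4, y=19:
z = k × 4 / 361 = (4459 × 4) / (18 × 361) = 17836/6498
≈ 2.7448

2.7448


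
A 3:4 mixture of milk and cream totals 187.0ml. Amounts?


Total parts = 3 + 4 = 7
milk: 187.0 × 3/7 = 80.1ml
cream: 187.0 × 4/7 = 106.9ml
= 80.1ml and 106.9ml

80.1ml and 106.9ml


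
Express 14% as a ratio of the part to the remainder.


14% means 14 parts out of 100; remainder = 86
Part : remainder = 14:86
GCD = 2
= 7:43

7:43


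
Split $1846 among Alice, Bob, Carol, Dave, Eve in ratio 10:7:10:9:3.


Total parts = 10 + 7 + 10 + 9 + 3 = 39
Alice: 1846 × 10/39 = 473.33
Bob: 1846 × 7/39 = 331.33
Carol: 1846 × 10/39 = 473.33
Dave: 1846 × 9/39 = 426.00
Eve: 1846 × 3/39 = 142.00
= Alice: $473.33, Bob: $331.33, Carol: $473.33, Dave: $426.00, Eve: $142.00

Alice: $473.33, Bob: $331.33, Carol: $473.33, Dave: $426.00, Eve: $142.00


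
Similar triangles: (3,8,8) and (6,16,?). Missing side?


Scale factor = 6/3 = 2
Missing side = 8 × 2
= 16.0

16.0


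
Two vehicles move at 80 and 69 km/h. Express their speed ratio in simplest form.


Ratio = 80:69
GCD = 1
Simplified = 80:69
Time ratio (same distance) = 69:80
Speed ratio = 80:69

80:69


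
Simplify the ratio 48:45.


GCD(48, 45) = 3
48/3 : 45/3
= 16:15

16:15


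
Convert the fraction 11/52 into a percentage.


Percentage = (part / whole) × 100
= (11 / 52) × 100
≈ 21.15%

21.15%


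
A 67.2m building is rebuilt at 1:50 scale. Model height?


Model size = real / scale
= 67.2 / 50
= 1.3440 m

1.3440 m


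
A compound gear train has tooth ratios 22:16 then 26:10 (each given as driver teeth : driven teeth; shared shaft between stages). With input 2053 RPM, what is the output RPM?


Stage 1: RPM_B = RPM_A × t_A/t_B = 2053 × 22/16 = 45166/16 ≈ 2822.88
B and C share a shaft → RPM_C = RPM_B
Stage 2: RPM_D = RPM_C × t_C/t_D = RPM_A × (t_A×t_C)/(t_B×t_D)
Overall ratio = (22×26)/(16×10) = 572/160
RPM_D = 2053 × 572/160 = 1174316/160
≈ 7339.48 RPM

7339.48 RPM


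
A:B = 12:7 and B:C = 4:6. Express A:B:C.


Match B: multiply A:B by 4 → 48:28
Multiply B:C by 7 → 28:42
Combined: 48:28:42
GCD = 2
= 24:14:21

24:14:21


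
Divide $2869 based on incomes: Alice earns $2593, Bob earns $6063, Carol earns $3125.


Total income = 2593 + 6063 + 3125 = $11781
Alice: $2869 × 2593/11781 = $631.47
Bob: $2869 × 6063/11781 = $1476.51
Carol: $2869 × 3125/11781 = $761.02
= Alice: $631.47, Bob: $1476.51, Carol: $761.02

Alice: $631.47, Bob: $1476.51, Carol: $761.02


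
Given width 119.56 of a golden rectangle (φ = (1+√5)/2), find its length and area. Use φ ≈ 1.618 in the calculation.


φ = (1 + √5) / 2 ≈ 1.618
Length = width × φ = 119.56 × 1.618 = 193.44808
≈ 193.45
Area = width × length = 119.56 × 193.44808 = 23128.6524448 ≈ 23128.65
= Length: 193.45, Area: 23128.65

Length: 193.45, Area: 23128.65


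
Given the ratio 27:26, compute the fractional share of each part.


Total parts = 27 + 26 = 53
First part: 27/53 = 27/53
Second part: 26/53 = 26/53
= 27/53 and 26/53

27/53 and 26/53


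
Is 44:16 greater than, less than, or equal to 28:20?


44/16 = 2.7500
28/20 = 1.4000
2.7500 > 1.4000, so 44:16 is greater
= greater than

greater than


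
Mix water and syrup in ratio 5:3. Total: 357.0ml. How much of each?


Total parts = 5 + 3 = 8
water: 357.0 × 5/8 = 223.1ml
syrup: 357.0 × 3/8 = 133.9ml
= 223.1ml and 133.9ml

223.1ml and 133.9ml


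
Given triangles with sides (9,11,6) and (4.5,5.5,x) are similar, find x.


Scale factor = 4.5/9 = 0.5
Missing side = 6 × 0.5
= 3.0

3.0


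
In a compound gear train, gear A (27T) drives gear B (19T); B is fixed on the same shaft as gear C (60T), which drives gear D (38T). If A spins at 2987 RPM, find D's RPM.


Stage 1: RPM_B = RPM_A × t_A/t_B = 2987 × 27/19 = 80649/19 ≈ 4244.68
B and C share a shaft → RPM_C = RPM_B
Stage 2: RPM_D = RPM_C × t_C/t_D = RPM_A × (t_A×t_C)/(t_B×t_D)
Overall ratio = (27×60)/(19×38) = 1620/722
RPM_D = 2987 × 1620/722 = 4838940/722
≈ 6702.13 RPM

6702.13 RPM


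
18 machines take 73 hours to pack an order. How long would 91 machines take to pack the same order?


Inverse proportion: x × y = constant
k = 18 × 73 = 1314
y₂ = k / 91 = 1314 / 91
= 14.44

14.44


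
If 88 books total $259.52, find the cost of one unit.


Unit rate = total / quantity
= 259.52 / 88
= $2.95 per unit

$2.95 per unit


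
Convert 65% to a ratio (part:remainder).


65% means 65 parts out of 100; remainder = 35
Part : remainder = 65:35
GCD = 5
= 13:7

13:7


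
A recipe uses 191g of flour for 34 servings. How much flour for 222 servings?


Direct proportion: y/x = constant
k = 191/34 ≈ 5.6176
y₂ = k × 222 = 191 × 222 / 34 = 42402/34
≈ 1247.12

1247.12


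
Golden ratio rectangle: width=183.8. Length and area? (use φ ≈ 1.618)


φ = (1 + √5) / 2 ≈ 1.618
Length = width × φ = 183.8 × 1.618 = 297.3884
≈ 297.39
Area = width × length = 183.8 × 297.3884 = 54659.98792 ≈ 54659.99
= Length: 297.39, Area: 54659.99

Length: 297.39, Area: 54659.99


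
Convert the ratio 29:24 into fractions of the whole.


Total parts = 29 + 24 = 53
First part: 29/53 = 29/53
Second part: 24/53 = 24/53
= 29/53 and 24/53

29/53 and 24/53


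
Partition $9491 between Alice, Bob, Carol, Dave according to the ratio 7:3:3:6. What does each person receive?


Total parts = 7 + 3 + 3 + 6 = 19
Alice: 9491 × 7/19 = 3496.68
Bob: 9491 × 3/19 = 1498.58
Carol: 9491 × 3/19 = 1498.58
Dave: 9491 × 6/19 = 2997.16
= Alice: $3496.68, Bob: $1498.58, Carol: $1498.58, Dave: $2997.16

Alice: $3496.68, Bob: $1498.58, Carol: $1498.58, Dave: $2997.16


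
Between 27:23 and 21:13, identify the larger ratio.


27/23 = 1.1739
21/13 = 1.6154
1.1739 < 1.6154, so 27:23 is less
= 21:13

21:13


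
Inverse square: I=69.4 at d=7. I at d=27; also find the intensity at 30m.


I₁d₁² = I₂d₂²
I at 27m = 69.4 × (7/27)² = 69.4 × 49/729 = 3400.6/729 ≈ 4.6647
I at 30m = 69.4 × (7/30)² = 69.4 × 49/900 = 3400.6/900 ≈ 3.7784
= 4.6647 and 3.7784

4.6647 and 3.7784


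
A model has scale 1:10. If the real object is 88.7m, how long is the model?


Model size = real / scale
= 88.7 / 10
= 8.8700 m

8.8700 m


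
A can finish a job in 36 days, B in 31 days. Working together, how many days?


Rate of A = 1/36 per day
Rate of B = 1/31 per day
Combined rate = 1/36 + 1/31 = 67/1116 ≈ 0.0600 per day
Days = 1 / combined rate = 1116/67
≈ 16.66 days

16.66 days


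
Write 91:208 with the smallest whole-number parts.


GCD(91, 208) = 13
91/13 : 208/13
= 7:16

7:16
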